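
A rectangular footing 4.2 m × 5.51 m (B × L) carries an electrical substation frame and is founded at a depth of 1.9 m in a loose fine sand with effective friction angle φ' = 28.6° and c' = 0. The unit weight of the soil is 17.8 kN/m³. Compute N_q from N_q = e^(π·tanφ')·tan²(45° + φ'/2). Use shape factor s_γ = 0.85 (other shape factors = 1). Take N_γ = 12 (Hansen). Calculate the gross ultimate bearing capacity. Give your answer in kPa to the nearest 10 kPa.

tan28.6° = 0.5452, so N_q = e^(π×0.5452)·tan²(59.3°) = 5.545 × 2.837 = 15.73.
Effective surcharge at the founding depth q = γ·D_f = 17.8 × 1.9 = 33.82 kPa.
q_ult = q·N_q + 0.5·γ·B·N_γ·s_γ
     = 33.82 × 15.728 + 0.5 × 17.8 × 4.2 × 12 × 0.85
     = 531.91 + 381.28 = 913.19 kPa.

q_ult ≈ 910 kPa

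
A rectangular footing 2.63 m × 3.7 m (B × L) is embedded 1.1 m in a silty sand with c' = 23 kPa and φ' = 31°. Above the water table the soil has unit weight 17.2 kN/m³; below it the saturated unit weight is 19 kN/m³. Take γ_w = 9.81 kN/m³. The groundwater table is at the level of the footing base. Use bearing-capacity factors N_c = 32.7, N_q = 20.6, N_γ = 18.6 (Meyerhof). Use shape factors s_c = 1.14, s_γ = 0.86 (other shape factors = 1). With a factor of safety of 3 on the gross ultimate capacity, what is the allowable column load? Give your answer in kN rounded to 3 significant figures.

Overburden at base level: q = 17.2 × 1.1 = 18.92 kPa.
Below the base the soil is submerged, so the ½γBN_γ term uses γ' = 19 − 9.81 = 9.19 kN/m³.
Cohesion term c·N_c·s_c = 23 × 32.7 × 1.14 = 857.39 kPa; surcharge term q·N_q = 18.92 × 20.6 = 389.75 kPa; self-weight term 0.5·γ·B·N_γ·s_γ = 0.5 × 9.19 × 2.63 × 18.6 × 0.86 = 193.31 kPa.
q_ult = 857.39 + 389.75 + 193.31 = 1440.5 kPa.
Gross allowable pressure q_all = 1440.5 / 3 = 480.15 kPa.
Footing area = 9.731 m², so allowable column load = 480.15 × 9.731 = 4672.4 kN.

P_all ≈ 4670 kN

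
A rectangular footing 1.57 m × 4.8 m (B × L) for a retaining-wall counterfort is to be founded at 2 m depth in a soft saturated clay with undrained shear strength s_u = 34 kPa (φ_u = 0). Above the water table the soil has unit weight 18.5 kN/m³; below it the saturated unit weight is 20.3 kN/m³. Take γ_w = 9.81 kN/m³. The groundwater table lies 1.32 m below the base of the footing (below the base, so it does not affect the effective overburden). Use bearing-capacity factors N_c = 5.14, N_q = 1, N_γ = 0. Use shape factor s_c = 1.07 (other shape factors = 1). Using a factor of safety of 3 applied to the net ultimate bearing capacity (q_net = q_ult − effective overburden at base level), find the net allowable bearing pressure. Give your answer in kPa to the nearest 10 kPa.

q_all(net) ≈ 60 kPa

Effective surcharge at the founding depth q = γ·D_f = 18.5 × 2 = 37 kPa.
q_ult = c·N_c·s_c + q·N_q
     = 34 × 5.14 × 1.07 + 37 × 1
     = 186.99 + 37 = 223.99 kPa.
Net ultimate: q_net = 223.99 − 37 = 186.99 kPa.
q_all(net) = 186.99 / 3 = 62.331 kPa.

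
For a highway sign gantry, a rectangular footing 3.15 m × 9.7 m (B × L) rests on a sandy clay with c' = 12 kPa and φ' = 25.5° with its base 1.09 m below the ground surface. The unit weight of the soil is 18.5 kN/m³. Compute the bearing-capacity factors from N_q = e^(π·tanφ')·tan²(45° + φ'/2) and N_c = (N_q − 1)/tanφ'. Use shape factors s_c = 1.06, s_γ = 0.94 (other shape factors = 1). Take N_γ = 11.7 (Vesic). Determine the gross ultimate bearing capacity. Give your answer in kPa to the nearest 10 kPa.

q_ult ≈ 820 kPa

tan25.5° = 0.477, so N_q = e^(π×0.477)·tan²(57.75°) = 4.475 × 2.512 = 11.24.
N_c = (11.24 − 1)/tan25.5° = 21.47.
Effective surcharge at the founding depth q = γ·D_f = 18.5 × 1.09 = 20.165 kPa.
q_ult = c·N_c·s_c + q·N_q + 0.5·γ·B·N_γ·s_γ
     = 12 × 21.469 × 1.06 + 20.165 × 11.24 + 0.5 × 18.5 × 3.15 × 11.7 × 0.94
     = 273.09 + 226.66 + 320.45 = 820.21 kPa.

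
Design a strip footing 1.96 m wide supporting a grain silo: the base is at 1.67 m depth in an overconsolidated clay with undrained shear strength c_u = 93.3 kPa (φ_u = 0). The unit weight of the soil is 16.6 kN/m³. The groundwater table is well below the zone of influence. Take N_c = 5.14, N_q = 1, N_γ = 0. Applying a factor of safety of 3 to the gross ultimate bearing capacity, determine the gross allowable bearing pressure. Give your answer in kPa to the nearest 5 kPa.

q = γ·D_f = 16.6 × 1.67 = 27.722 kPa.
c·N_c = 93.3 × 5.14 = 479.56 kPa
q·N_q = 27.722 × 1 = 27.722 kPa
q_ult = 479.56 + 27.722 = 507.28 kPa.
q_all = q_ult / FS = 507.28 / 3 = 169.09 kPa.

q_all ≈ 170 kPa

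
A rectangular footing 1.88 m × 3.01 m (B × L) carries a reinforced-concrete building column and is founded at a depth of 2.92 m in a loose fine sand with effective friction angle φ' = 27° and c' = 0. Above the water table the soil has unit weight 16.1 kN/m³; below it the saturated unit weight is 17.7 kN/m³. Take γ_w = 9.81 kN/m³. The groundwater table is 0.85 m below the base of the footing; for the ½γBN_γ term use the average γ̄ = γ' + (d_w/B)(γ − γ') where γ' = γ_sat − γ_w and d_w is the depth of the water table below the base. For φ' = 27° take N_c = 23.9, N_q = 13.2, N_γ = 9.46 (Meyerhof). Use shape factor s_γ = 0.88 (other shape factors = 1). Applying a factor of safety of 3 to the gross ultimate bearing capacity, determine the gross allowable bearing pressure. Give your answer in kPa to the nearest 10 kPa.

q_all ≈ 240 kPa

Overburden at base level: q = 16.1 × 2.92 = 47.012 kPa.
The water table is 0.85 m below the base (< B = 1.88 m), so the ½γBN_γ term uses γ̄ = γ' + (d_w/B)(γ − γ') = 7.89 + (0.85/1.88)(16.1 − 7.89) = 11.602 kN/m³.
Surcharge term q·N_q = 47.012 × 13.2 = 620.56 kPa; self-weight term 0.5·γ·B·N_γ·s_γ = 0.5 × 11.602 × 1.88 × 9.46 × 0.88 = 90.789 kPa.
q_ult = 620.56 + 90.789 = 711.35 kPa.
q_all = q_ult / FS = 711.35 / 3 = 237.12 kPa.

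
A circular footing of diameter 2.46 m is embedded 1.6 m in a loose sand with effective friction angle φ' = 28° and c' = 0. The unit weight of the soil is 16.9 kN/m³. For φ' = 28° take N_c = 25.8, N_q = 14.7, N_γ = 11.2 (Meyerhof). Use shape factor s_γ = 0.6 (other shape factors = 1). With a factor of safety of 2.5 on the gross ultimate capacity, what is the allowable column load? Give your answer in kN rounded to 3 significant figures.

P_all ≈ 1020 kN

q = γ·D_f = 16.9 × 1.6 = 27.04 kPa.
q·N_q = 27.04 × 14.7 = 397.49 kPa
0.5·γ·B·N_γ·s_γ = 0.5 × 16.9 × 2.46 × 11.2 × 0.6 = 139.69 kPa
q_ult = 397.49 + 139.69 = 537.18 kPa.
Gross allowable pressure q_all = 537.18 / 2.5 = 214.87 kPa.
Footing area = 4.7529 m², so allowable column load = 214.87 × 4.7529 = 1021.3 kN.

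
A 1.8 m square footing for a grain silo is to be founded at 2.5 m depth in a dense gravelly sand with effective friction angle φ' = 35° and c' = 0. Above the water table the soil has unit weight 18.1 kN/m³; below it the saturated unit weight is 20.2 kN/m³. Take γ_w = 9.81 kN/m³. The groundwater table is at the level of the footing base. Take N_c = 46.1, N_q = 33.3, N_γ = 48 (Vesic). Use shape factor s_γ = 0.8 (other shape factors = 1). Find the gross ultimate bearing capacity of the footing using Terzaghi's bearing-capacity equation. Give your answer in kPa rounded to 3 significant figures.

q_ult ≈ 1870 kPa

q = γ·D_f = 18.1 × 2.5 = 45.25 kPa.
For the ½γBN_γ term take γ' = 20.2 − 9.81 = 10.39 kN/m³ (soil below base is submerged).
q·N_q = 45.25 × 33.3 = 1506.8 kPa
0.5·γ·B·N_γ·s_γ = 0.5 × 10.39 × 1.8 × 48 × 0.8 = 359.08 kPa
q_ult = 1506.8 + 359.08 = 1865.9 kPa.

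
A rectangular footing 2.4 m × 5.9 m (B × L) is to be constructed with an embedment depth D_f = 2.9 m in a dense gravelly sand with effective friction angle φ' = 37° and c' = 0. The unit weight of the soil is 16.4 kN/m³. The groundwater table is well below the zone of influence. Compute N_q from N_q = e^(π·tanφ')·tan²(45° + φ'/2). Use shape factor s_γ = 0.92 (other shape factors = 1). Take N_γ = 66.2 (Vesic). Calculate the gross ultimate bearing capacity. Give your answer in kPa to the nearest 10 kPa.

q_ult ≈ 3240 kPa

tan37° = 0.7536, so N_q = e^(π×0.7536)·tan²(63.5°) = 10.669 × 4.023 = 42.92.
q = γ·D_f = 16.4 × 2.9 = 47.56 kPa.
q·N_q = 47.56 × 42.92 = 2041.3 kPa
0.5·γ·B·N_γ·s_γ = 0.5 × 16.4 × 2.4 × 66.2 × 0.92 = 1198.6 kPa
q_ult = 2041.3 + 1198.6 = 3239.9 kPa.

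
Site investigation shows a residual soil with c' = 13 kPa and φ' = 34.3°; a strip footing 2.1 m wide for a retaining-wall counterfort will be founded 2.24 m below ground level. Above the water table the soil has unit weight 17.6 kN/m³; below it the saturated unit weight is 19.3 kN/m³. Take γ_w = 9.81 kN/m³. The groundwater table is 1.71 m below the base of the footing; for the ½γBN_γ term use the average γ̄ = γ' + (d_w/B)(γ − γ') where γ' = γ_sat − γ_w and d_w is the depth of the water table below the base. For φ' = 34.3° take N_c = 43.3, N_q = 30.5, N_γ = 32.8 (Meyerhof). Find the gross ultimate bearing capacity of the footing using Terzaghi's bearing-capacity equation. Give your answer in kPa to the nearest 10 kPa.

q_ult ≈ 2320 kPa

Overburden at base level: q = 17.6 × 2.24 = 39.424 kPa.
The water table is 1.71 m below the base (< B = 2.1 m), so the ½γBN_γ term uses γ̄ = γ' + (d_w/B)(γ − γ') = 9.49 + (1.71/2.1)(17.6 − 9.49) = 16.094 kN/m³.
Cohesion term c·N_c = 13 × 43.3 = 562.9 kPa; surcharge term q·N_q = 39.424 × 30.5 = 1202.4 kPa; self-weight term 0.5·γ·B·N_γ = 0.5 × 16.094 × 2.1 × 32.8 = 554.27 kPa.
q_ult = 562.9 + 1202.4 + 554.27 = 2319.6 kPa.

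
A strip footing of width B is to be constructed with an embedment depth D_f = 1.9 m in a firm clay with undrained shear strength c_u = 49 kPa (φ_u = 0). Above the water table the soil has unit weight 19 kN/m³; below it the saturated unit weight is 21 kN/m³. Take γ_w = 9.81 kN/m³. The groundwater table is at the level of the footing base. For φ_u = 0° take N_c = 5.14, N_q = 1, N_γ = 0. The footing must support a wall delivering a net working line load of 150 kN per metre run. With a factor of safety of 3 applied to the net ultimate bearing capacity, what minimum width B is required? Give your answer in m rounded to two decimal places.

Effective surcharge at the founding depth q = γ·D_f = 19 × 1.9 = 36.1 kPa.
q_ult = c·N_c + q·N_q
     = 49 × 5.14 + 36.1 × 1
     = 251.86 + 36.1 = 287.96 kPa.
For φ = 0 the ½γBN_γ term vanishes, so q_ult is independent of B. q_net = 287.96 − 36.1 = 251.86 kPa; q_all(net) = 251.86/3 = 83.953 kPa.
Required width B = w / q_all(net) = 150 / 83.953 = 1.787 m.

B = 1.79 m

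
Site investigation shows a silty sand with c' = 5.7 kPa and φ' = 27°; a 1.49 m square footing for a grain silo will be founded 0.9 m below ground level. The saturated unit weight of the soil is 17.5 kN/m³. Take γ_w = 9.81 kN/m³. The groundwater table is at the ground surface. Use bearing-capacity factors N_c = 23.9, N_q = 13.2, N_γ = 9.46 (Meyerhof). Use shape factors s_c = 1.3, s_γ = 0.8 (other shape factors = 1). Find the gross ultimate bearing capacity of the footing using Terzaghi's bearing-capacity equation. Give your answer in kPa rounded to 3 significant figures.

q_ult ≈ 312 kPa

Water table at ground surface, so effective unit weight γ' = 17.5 − 9.81 = 7.69 kN/m³ is used throughout; overburden q = 7.69 × 0.9 = 6.921 kPa; the same γ' applies in the ½γBN_γ term.
Cohesion term c·N_c·s_c = 5.7 × 23.9 × 1.3 = 177.1 kPa; surcharge term q·N_q = 6.921 × 13.2 = 91.357 kPa; self-weight term 0.5·γ·B·N_γ·s_γ = 0.5 × 7.69 × 1.49 × 9.46 × 0.8 = 43.357 kPa.
q_ult = 177.1 + 91.357 + 43.357 = 311.81 kPa.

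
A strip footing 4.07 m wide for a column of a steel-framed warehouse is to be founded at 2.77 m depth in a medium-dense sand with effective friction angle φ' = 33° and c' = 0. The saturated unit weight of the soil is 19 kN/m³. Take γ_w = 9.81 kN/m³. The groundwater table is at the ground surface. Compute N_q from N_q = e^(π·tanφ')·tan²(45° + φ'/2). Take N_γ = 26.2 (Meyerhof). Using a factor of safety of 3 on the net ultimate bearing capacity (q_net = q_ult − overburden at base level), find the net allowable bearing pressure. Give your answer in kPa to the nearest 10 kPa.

q_all(net) ≈ 380 kPa

N_q = e^(π·tan33°)·tan²(61.5°) = 26.09.
With the water table at the surface the whole profile is submerged: γ' = 19 − 9.81 = 9.19 kN/m³, so q = γ'·D_f = 25.456 kPa; the same γ' applies in the ½γBN_γ term.
q_ult = q·N_q + 0.5·γ·B·N_γ
     = 25.456 × 26.092 + 0.5 × 9.19 × 4.07 × 26.2
     = 664.21 + 489.98 = 1154.2 kPa.
q_net = 1154.2 − 25.456 = 1128.7 kPa.
q_all(net) = 1128.7 / 3 = 376.24 kPa.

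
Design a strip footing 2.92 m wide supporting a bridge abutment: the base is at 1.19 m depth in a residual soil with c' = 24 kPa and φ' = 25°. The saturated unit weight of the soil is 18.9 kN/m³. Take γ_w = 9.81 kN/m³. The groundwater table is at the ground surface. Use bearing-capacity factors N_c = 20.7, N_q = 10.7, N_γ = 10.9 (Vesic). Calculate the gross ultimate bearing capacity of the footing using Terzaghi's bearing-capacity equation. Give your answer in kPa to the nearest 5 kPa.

γ' = 18.9 − 9.81 = 9.09 kN/m³ (submerged throughout). q = 9.09 × 1.19 = 10.817 kPa; the same γ' applies in the ½γBN_γ term.
c·N_c = 24 × 20.7 = 496.8 kPa
q·N_q = 10.817 × 10.7 = 115.74 kPa
0.5·γ·B·N_γ = 0.5 × 9.09 × 2.92 × 10.9 = 144.66 kPa
q_ult = 496.8 + 115.74 + 144.66 = 757.2 kPa.

q_ult ≈ 755 kPa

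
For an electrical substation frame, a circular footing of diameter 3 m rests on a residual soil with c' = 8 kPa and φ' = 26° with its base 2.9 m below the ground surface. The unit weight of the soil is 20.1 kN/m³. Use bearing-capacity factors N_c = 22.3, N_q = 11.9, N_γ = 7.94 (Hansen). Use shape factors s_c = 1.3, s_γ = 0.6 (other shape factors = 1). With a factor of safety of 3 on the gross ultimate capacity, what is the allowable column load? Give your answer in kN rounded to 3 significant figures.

Overburden at base level: q = 20.1 × 2.9 = 58.29 kPa.
Cohesion term c·N_c·s_c = 8 × 22.3 × 1.3 = 231.92 kPa; surcharge term q·N_q = 58.29 × 11.9 = 693.65 kPa; self-weight term 0.5·γ·B·N_γ·s_γ = 0.5 × 20.1 × 3 × 7.94 × 0.6 = 143.63 kPa.
q_ult = 231.92 + 693.65 + 143.63 = 1069.2 kPa.
Gross allowable pressure q_all = 1069.2 / 3 = 356.4 kPa.
Footing area = 7.0686 m², so allowable column load = 356.4 × 7.0686 = 2519.3 kN.

P_all ≈ 2520 kN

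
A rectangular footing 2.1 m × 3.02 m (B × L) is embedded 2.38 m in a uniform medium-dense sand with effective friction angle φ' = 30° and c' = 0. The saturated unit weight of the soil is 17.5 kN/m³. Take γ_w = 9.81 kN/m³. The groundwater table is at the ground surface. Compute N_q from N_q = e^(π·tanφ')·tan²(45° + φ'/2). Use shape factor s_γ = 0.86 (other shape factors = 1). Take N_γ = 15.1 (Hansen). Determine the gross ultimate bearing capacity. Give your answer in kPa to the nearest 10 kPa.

q_ult ≈ 440 kPa

tan30° = 0.5774, so N_q = e^(π×0.5774)·tan²(60°) = 6.134 × 3.0 = 18.4.
With the water table at the surface the whole profile is submerged: γ' = 17.5 − 9.81 = 7.69 kN/m³, so q = γ'·D_f = 18.302 kPa; the same γ' applies in the ½γBN_γ term.
q_ult = q·N_q + 0.5·γ·B·N_γ·s_γ
     = 18.302 × 18.401 + 0.5 × 7.69 × 2.1 × 15.1 × 0.86
     = 336.78 + 104.86 = 441.64 kPa.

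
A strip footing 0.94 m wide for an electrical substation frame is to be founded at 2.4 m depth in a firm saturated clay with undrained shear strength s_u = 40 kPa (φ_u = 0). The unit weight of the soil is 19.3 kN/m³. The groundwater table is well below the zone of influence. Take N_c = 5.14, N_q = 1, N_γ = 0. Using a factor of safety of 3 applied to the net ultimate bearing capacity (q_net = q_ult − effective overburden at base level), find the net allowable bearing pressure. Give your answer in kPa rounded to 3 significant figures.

q = γ·D_f = 19.3 × 2.4 = 46.32 kPa.
c·N_c = 40 × 5.14 = 205.6 kPa
q·N_q = 46.32 × 1 = 46.32 kPa
q_ult = 205.6 + 46.32 = 251.92 kPa.
Net ultimate: q_net = 251.92 − 46.32 = 205.6 kPa.
q_all(net) = 205.6 / 3 = 68.533 kPa.

q_all(net) ≈ 68.5 kPa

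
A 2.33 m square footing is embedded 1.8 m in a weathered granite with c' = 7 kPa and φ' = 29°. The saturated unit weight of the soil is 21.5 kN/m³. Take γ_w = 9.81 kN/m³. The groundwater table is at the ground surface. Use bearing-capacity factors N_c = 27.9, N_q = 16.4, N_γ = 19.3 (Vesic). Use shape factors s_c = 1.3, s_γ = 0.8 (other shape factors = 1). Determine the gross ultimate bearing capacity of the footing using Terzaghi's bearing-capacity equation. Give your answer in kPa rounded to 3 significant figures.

γ' = 21.5 − 9.81 = 11.69 kN/m³ (submerged throughout). q = 11.69 × 1.8 = 21.042 kPa; the same γ' applies in the ½γBN_γ term.
c·N_c·s_c = 7 × 27.9 × 1.3 = 253.89 kPa
q·N_q = 21.042 × 16.4 = 345.09 kPa
0.5·γ·B·N_γ·s_γ = 0.5 × 11.69 × 2.33 × 19.3 × 0.8 = 210.28 kPa
q_ult = 253.89 + 345.09 + 210.28 = 809.25 kPa.

q_ult ≈ 809 kPa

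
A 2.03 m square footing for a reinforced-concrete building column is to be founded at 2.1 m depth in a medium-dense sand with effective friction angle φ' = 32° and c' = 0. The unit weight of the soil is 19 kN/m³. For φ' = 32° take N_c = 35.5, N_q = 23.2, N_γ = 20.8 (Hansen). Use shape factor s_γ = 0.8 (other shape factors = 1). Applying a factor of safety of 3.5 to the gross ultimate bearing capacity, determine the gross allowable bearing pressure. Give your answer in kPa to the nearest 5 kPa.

q_all ≈ 355 kPa

q = γ·D_f = 19 × 2.1 = 39.9 kPa.
q·N_q = 39.9 × 23.2 = 925.68 kPa
0.5·γ·B·N_γ·s_γ = 0.5 × 19 × 2.03 × 20.8 × 0.8 = 320.9 kPa
q_ult = 925.68 + 320.9 = 1246.6 kPa.
q_all = q_ult / FS = 1246.6 / 3.5 = 356.17 kPa.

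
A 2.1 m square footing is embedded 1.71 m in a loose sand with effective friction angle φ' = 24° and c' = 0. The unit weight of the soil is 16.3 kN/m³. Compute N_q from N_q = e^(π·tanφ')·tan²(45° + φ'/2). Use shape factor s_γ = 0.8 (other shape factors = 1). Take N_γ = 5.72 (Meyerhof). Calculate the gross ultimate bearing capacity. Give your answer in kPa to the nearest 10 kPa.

tan24° = 0.4452, so N_q = e^(π×0.4452)·tan²(57°) = 4.05 × 2.371 = 9.6.
q = γ·D_f = 16.3 × 1.71 = 27.873 kPa.
q·N_q = 27.873 × 9.6034 = 267.68 kPa
0.5·γ·B·N_γ·s_γ = 0.5 × 16.3 × 2.1 × 5.72 × 0.8 = 78.318 kPa
q_ult = 267.68 + 78.318 = 345.99 kPa.

q_ult ≈ 350 kPa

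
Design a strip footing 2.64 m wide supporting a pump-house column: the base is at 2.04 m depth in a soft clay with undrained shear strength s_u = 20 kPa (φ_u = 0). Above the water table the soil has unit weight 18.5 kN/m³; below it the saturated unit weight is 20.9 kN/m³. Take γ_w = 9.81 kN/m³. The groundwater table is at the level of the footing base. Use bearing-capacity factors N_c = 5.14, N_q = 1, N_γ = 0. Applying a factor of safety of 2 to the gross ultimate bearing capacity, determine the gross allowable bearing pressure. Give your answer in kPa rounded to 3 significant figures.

q_all ≈ 70.3 kPa

q = γ·D_f = 18.5 × 2.04 = 37.74 kPa.
c·N_c = 20 × 5.14 = 102.8 kPa
q·N_q = 37.74 × 1 = 37.74 kPa
q_ult = 102.8 + 37.74 = 140.54 kPa.
q_all = q_ult / FS = 140.54 / 2 = 70.27 kPa.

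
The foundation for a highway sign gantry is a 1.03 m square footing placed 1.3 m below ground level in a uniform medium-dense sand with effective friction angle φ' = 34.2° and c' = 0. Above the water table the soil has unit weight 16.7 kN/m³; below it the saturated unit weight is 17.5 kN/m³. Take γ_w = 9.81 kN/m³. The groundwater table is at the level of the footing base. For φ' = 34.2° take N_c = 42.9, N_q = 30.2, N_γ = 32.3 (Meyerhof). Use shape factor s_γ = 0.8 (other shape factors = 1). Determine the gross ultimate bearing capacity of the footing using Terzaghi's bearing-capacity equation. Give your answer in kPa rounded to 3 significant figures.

q_ult ≈ 758 kPa

q = γ·D_f = 16.7 × 1.3 = 21.71 kPa.
For the ½γBN_γ term take γ' = 17.5 − 9.81 = 7.69 kN/m³ (soil below base is submerged).
q·N_q = 21.71 × 30.2 = 655.64 kPa
0.5·γ·B·N_γ·s_γ = 0.5 × 7.69 × 1.03 × 32.3 × 0.8 = 102.34 kPa
q_ult = 655.64 + 102.34 = 757.98 kPa.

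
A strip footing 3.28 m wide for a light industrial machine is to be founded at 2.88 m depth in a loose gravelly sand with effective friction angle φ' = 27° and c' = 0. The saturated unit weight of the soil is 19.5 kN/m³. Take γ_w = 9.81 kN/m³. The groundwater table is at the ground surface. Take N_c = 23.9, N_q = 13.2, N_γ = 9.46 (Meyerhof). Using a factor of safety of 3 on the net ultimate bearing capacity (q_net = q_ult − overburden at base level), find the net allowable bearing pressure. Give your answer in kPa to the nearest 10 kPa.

Water table at ground surface, so effective unit weight γ' = 19.5 − 9.81 = 9.69 kN/m³ is used throughout; overburden q = 9.69 × 2.88 = 27.907 kPa; the same γ' applies in the ½γBN_γ term.
Surcharge term q·N_q = 27.907 × 13.2 = 368.38 kPa; self-weight term 0.5·γ·B·N_γ = 0.5 × 9.69 × 3.28 × 9.46 = 150.33 kPa.
q_ult = 368.38 + 150.33 = 518.71 kPa.
q_net = 518.71 − 27.907 = 490.8 kPa.
q_all(net) = 490.8 / 3 = 163.6 kPa.

q_all(net) ≈ 160 kPa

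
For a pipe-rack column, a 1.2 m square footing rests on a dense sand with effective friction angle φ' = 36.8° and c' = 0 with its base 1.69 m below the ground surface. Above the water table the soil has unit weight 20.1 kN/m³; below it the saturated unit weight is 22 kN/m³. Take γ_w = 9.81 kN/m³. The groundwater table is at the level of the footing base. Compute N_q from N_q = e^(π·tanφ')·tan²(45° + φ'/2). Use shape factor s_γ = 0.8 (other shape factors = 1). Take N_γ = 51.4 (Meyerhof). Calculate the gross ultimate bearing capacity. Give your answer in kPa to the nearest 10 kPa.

tan36.8° = 0.7481, so N_q = e^(π×0.7481)·tan²(63.4°) = 10.488 × 3.988 = 41.82.
Effective surcharge at the founding depth q = γ·D_f = 20.1 × 1.69 = 33.969 kPa.
The water table coincides with the base, so in the self-weight term γ → γ' = 12.19 kN/m³.
q_ult = q·N_q + 0.5·γ·B·N_γ·s_γ
     = 33.969 × 41.823 + 0.5 × 12.19 × 1.2 × 51.4 × 0.8
     = 1420.7 + 300.75 = 1721.5 kPa.

q_ult ≈ 1720 kPa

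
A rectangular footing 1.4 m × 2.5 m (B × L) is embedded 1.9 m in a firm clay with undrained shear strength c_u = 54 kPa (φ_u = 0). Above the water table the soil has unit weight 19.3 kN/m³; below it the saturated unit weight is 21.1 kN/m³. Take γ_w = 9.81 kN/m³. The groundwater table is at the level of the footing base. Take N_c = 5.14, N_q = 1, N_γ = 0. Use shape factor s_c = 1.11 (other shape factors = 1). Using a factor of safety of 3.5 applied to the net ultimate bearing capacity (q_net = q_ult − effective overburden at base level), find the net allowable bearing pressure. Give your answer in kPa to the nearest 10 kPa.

q_all(net) ≈ 90 kPa

Overburden at base level: q = 19.3 × 1.9 = 36.67 kPa.
Cohesion term c·N_c·s_c = 54 × 5.14 × 1.11 = 308.09 kPa; surcharge term q·N_q = 36.67 × 1 = 36.67 kPa.
q_ult = 308.09 + 36.67 = 344.76 kPa.
Net ultimate: q_net = 344.76 − 36.67 = 308.09 kPa.
q_all(net) = 308.09 / 3.5 = 88.026 kPa.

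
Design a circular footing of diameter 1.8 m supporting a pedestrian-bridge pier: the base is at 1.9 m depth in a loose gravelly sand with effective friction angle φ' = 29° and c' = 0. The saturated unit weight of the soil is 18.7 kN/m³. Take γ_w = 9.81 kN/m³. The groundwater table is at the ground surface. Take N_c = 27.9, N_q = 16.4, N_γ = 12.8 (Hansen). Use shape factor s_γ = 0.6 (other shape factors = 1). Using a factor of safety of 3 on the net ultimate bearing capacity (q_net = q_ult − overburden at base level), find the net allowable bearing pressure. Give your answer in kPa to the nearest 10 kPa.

q_all(net) ≈ 110 kPa

γ' = 18.7 − 9.81 = 8.89 kN/m³ (submerged throughout). q = 8.89 × 1.9 = 16.891 kPa; the same γ' applies in the ½γBN_γ term.
q·N_q = 16.891 × 16.4 = 277.01 kPa
0.5·γ·B·N_γ·s_γ = 0.5 × 8.89 × 1.8 × 12.8 × 0.6 = 61.448 kPa
q_ult = 277.01 + 61.448 = 338.46 kPa.
q_net = 338.46 − 16.891 = 321.57 kPa.
q_all(net) = 321.57 / 3 = 107.19 kPa.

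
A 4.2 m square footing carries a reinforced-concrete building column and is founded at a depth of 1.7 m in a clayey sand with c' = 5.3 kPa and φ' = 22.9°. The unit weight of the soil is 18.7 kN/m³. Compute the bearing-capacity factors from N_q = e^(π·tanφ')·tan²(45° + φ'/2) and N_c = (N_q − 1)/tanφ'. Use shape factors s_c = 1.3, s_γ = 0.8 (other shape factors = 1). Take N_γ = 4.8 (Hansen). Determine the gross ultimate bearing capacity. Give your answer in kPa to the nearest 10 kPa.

tan22.9° = 0.4224, so N_q = e^(π×0.4224)·tan²(56.45°) = 3.77 × 2.274 = 8.57.
N_c = (8.57 − 1)/tan22.9° = 17.93.
Overburden at base level: q = 18.7 × 1.7 = 31.79 kPa.
Cohesion term c·N_c·s_c = 5.3 × 17.927 × 1.3 = 123.52 kPa; surcharge term q·N_q = 31.79 × 8.5728 = 272.53 kPa; self-weight term 0.5·γ·B·N_γ·s_γ = 0.5 × 18.7 × 4.2 × 4.8 × 0.8 = 150.8 kPa.
q_ult = 123.52 + 272.53 + 150.8 = 546.85 kPa.

q_ult ≈ 550 kPa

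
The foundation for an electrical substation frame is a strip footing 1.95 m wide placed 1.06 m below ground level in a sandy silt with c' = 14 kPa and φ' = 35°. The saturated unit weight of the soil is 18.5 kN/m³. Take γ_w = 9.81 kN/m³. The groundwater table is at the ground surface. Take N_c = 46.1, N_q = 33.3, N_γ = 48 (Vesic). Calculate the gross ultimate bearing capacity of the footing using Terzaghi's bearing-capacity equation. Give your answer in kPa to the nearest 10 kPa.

q_ult ≈ 1360 kPa

With the water table at the surface the whole profile is submerged: γ' = 18.5 − 9.81 = 8.69 kN/m³, so q = γ'·D_f = 9.2114 kPa; the same γ' applies in the ½γBN_γ term.
q_ult = c·N_c + q·N_q + 0.5·γ·B·N_γ
     = 14 × 46.1 + 9.2114 × 33.3 + 0.5 × 8.69 × 1.95 × 48
     = 645.4 + 306.74 + 406.69 = 1358.8 kPa.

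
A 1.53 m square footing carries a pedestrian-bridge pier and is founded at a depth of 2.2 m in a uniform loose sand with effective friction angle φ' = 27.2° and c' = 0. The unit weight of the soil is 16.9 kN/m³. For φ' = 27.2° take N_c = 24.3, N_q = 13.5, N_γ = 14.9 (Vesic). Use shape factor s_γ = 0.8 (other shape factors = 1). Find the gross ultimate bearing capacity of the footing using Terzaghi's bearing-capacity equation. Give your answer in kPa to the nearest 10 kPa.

Overburden at base level: q = 16.9 × 2.2 = 37.18 kPa.
Surcharge term q·N_q = 37.18 × 13.5 = 501.93 kPa; self-weight term 0.5·γ·B·N_γ·s_γ = 0.5 × 16.9 × 1.53 × 14.9 × 0.8 = 154.11 kPa.
q_ult = 501.93 + 154.11 = 656.04 kPa.

q_ult ≈ 660 kPa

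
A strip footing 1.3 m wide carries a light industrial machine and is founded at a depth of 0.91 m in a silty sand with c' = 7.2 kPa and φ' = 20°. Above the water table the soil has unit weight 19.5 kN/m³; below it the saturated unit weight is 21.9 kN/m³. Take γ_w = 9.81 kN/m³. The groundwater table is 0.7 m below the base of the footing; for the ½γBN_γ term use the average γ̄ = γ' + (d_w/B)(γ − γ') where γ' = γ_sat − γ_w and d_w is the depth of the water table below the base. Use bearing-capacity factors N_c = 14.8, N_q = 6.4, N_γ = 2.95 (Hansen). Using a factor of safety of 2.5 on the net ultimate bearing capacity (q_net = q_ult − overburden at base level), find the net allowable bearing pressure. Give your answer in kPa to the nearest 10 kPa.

Overburden at base level: q = 19.5 × 0.91 = 17.745 kPa.
The water table is 0.7 m below the base (< B = 1.3 m), so the ½γBN_γ term uses γ̄ = γ' + (d_w/B)(γ − γ') = 12.09 + (0.7/1.3)(19.5 − 12.09) = 16.08 kN/m³.
Cohesion term c·N_c = 7.2 × 14.8 = 106.56 kPa; surcharge term q·N_q = 17.745 × 6.4 = 113.57 kPa; self-weight term 0.5·γ·B·N_γ = 0.5 × 16.08 × 1.3 × 2.95 = 30.833 kPa.
q_ult = 106.56 + 113.57 + 30.833 = 250.96 kPa.
q_net = 250.96 − 17.745 = 233.22 kPa.
q_all(net) = 233.22 / 2.5 = 93.287 kPa.

q_all(net) ≈ 90 kPa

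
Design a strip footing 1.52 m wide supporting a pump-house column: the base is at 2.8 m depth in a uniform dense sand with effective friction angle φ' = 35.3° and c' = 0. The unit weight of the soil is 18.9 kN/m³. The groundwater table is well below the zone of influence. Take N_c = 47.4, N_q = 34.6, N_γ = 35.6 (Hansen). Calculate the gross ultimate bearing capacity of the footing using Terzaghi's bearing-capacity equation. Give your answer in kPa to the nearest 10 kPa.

q_ult ≈ 2340 kPa

Overburden at base level: q = 18.9 × 2.8 = 52.92 kPa.
Surcharge term q·N_q = 52.92 × 34.6 = 1831 kPa; self-weight term 0.5·γ·B·N_γ = 0.5 × 18.9 × 1.52 × 35.6 = 511.36 kPa.
q_ult = 1831 + 511.36 = 2342.4 kPa.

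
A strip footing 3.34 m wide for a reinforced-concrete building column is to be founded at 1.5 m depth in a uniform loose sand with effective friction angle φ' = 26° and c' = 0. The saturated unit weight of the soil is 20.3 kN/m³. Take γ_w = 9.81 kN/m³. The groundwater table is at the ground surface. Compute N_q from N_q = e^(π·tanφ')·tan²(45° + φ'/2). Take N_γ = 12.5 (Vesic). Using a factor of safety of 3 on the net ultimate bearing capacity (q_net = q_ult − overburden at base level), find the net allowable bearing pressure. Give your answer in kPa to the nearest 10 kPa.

N_q = e^(π·tan26°)·tan²(58°) = 11.85.
Water table at ground surface, so effective unit weight γ' = 20.3 − 9.81 = 10.49 kN/m³ is used throughout; overburden q = 10.49 × 1.5 = 15.735 kPa; the same γ' applies in the ½γBN_γ term.
Surcharge term q·N_q = 15.735 × 11.854 = 186.53 kPa; self-weight term 0.5·γ·B·N_γ = 0.5 × 10.49 × 3.34 × 12.5 = 218.98 kPa.
q_ult = 186.53 + 218.98 = 405.5 kPa.
q_net = 405.5 − 15.735 = 389.77 kPa.
q_all(net) = 389.77 / 3 = 129.92 kPa.

q_all(net) ≈ 130 kPa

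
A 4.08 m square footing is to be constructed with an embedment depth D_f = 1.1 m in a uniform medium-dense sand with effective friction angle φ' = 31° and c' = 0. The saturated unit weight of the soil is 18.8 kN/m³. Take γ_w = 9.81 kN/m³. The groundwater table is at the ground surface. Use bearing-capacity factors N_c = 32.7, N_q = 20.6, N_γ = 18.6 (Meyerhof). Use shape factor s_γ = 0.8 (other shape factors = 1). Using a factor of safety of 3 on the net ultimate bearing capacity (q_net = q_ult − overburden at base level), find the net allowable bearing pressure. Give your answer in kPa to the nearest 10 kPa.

γ' = 18.8 − 9.81 = 8.99 kN/m³ (submerged throughout). q = 8.99 × 1.1 = 9.889 kPa; the same γ' applies in the ½γBN_γ term.
q·N_q = 9.889 × 20.6 = 203.71 kPa
0.5·γ·B·N_γ·s_γ = 0.5 × 8.99 × 4.08 × 18.6 × 0.8 = 272.89 kPa
q_ult = 203.71 + 272.89 = 476.61 kPa.
q_net = 476.61 − 9.889 = 466.72 kPa.
q_all(net) = 466.72 / 3 = 155.57 kPa.

q_all(net) ≈ 160 kPa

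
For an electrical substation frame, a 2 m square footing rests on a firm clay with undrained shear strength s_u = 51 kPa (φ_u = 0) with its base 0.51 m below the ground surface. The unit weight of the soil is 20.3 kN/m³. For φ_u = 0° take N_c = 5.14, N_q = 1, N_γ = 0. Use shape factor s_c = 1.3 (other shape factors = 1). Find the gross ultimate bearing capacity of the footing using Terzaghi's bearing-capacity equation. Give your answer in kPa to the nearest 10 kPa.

Overburden at base level: q = 20.3 × 0.51 = 10.353 kPa.
Cohesion term c·N_c·s_c = 51 × 5.14 × 1.3 = 340.78 kPa; surcharge term q·N_q = 10.353 × 1 = 10.353 kPa.
q_ult = 340.78 + 10.353 = 351.13 kPa.

q_ult ≈ 350 kPa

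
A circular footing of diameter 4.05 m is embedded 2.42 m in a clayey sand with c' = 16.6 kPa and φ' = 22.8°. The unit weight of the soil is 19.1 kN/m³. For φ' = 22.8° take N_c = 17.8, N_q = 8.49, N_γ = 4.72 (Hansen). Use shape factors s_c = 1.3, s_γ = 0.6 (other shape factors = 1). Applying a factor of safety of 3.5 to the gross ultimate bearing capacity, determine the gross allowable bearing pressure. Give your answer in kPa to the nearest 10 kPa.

Overburden at base level: q = 19.1 × 2.42 = 46.222 kPa.
Cohesion term c·N_c·s_c = 16.6 × 17.8 × 1.3 = 384.12 kPa; surcharge term q·N_q = 46.222 × 8.49 = 392.42 kPa; self-weight term 0.5·γ·B·N_γ·s_γ = 0.5 × 19.1 × 4.05 × 4.72 × 0.6 = 109.53 kPa.
q_ult = 384.12 + 392.42 + 109.53 = 886.08 kPa.
q_all = q_ult / FS = 886.08 / 3.5 = 253.17 kPa.

q_all ≈ 250 kPa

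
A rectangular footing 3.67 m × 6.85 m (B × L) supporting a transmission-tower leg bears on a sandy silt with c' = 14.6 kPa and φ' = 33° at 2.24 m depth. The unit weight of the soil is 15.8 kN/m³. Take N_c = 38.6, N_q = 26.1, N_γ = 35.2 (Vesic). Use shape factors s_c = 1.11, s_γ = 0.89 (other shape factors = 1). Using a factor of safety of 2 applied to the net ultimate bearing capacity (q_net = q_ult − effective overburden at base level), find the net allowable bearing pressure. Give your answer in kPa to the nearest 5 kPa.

q_all(net) ≈ 1210 kPa

Effective surcharge at the founding depth q = γ·D_f = 15.8 × 2.24 = 35.392 kPa.
q_ult = c·N_c·s_c + q·N_q + 0.5·γ·B·N_γ·s_γ
     = 14.6 × 38.6 × 1.11 + 35.392 × 26.1 + 0.5 × 15.8 × 3.67 × 35.2 × 0.89
     = 625.55 + 923.73 + 908.29 = 2457.6 kPa.
Net ultimate: q_net = 2457.6 − 35.392 = 2422.2 kPa.
q_all(net) = 2422.2 / 2 = 1211.1 kPa.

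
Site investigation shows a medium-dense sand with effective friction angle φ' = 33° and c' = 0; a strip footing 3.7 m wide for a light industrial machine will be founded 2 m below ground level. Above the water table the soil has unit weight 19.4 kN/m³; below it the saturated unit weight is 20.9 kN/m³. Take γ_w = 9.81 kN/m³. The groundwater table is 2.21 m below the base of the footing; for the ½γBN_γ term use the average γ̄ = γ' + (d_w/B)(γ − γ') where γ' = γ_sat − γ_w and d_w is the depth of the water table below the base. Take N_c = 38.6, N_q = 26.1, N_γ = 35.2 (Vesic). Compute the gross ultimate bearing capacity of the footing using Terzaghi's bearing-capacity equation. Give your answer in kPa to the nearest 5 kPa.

q = γ·D_f = 19.4 × 2 = 38.8 kPa.
γ' = 11.09 kN/m³; averaging over the depth B below the base, γ̄ = γ' + (d_w/B)(γ − γ') = 16.054 kN/m³.
q·N_q = 38.8 × 26.1 = 1012.7 kPa
0.5·γ·B·N_γ = 0.5 × 16.054 × 3.7 × 35.2 = 1045.4 kPa
q_ult = 1012.7 + 1045.4 = 2058.1 kPa.

q_ult ≈ 2060 kPa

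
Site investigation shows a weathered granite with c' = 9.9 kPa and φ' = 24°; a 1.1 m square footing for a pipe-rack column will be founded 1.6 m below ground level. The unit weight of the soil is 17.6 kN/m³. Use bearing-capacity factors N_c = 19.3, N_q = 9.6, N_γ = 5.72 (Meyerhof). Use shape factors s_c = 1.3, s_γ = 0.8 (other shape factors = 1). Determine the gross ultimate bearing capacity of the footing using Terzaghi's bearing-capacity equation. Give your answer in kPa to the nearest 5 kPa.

q = γ·D_f = 17.6 × 1.6 = 28.16 kPa.
c·N_c·s_c = 9.9 × 19.3 × 1.3 = 248.39 kPa
q·N_q = 28.16 × 9.6 = 270.34 kPa
0.5·γ·B·N_γ·s_γ = 0.5 × 17.6 × 1.1 × 5.72 × 0.8 = 44.296 kPa
q_ult = 248.39 + 270.34 + 44.296 = 563.02 kPa.

q_ult ≈ 565 kPa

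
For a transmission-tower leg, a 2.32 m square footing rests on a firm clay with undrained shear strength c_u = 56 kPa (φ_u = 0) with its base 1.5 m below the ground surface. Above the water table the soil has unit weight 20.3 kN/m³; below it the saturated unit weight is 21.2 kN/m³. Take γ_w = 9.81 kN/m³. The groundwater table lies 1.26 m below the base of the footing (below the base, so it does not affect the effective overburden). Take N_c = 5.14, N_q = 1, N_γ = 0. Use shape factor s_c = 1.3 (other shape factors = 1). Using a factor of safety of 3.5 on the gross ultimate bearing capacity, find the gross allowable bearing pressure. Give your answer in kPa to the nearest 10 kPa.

q_all ≈ 120 kPa

Overburden at base level: q = 20.3 × 1.5 = 30.45 kPa.
Cohesion term c·N_c·s_c = 56 × 5.14 × 1.3 = 374.19 kPa; surcharge term q·N_q = 30.45 × 1 = 30.45 kPa.
q_ult = 374.19 + 30.45 = 404.64 kPa.
q_all = 404.64 / 3.5 = 115.61 kPa.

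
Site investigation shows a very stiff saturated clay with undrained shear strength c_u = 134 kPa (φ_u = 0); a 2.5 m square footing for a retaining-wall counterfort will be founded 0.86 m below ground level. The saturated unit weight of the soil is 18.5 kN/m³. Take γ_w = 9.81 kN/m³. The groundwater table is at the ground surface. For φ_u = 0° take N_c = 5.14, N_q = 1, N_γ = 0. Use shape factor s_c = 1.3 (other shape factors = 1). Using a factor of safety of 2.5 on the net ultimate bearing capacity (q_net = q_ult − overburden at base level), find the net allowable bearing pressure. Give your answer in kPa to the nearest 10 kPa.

q_all(net) ≈ 360 kPa

γ' = 18.5 − 9.81 = 8.69 kN/m³ (submerged throughout). q = 8.69 × 0.86 = 7.4734 kPa.
c·N_c·s_c = 134 × 5.14 × 1.3 = 895.39 kPa
q·N_q = 7.4734 × 1 = 7.4734 kPa
q_ult = 895.39 + 7.4734 = 902.86 kPa.
q_net = 902.86 − 7.4734 = 895.39 kPa.
q_all(net) = 895.39 / 2.5 = 358.16 kPa.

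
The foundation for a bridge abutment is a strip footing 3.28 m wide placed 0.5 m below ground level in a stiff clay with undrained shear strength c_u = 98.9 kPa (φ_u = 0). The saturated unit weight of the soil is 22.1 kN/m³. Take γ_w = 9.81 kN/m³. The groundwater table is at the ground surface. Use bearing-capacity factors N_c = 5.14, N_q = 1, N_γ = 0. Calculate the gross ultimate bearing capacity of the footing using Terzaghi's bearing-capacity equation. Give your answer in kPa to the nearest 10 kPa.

q_ult ≈ 510 kPa

Water table at ground surface, so effective unit weight γ' = 22.1 − 9.81 = 12.29 kN/m³ is used throughout; overburden q = 12.29 × 0.5 = 6.145 kPa.
Cohesion term c·N_c = 98.9 × 5.14 = 508.35 kPa; surcharge term q·N_q = 6.145 × 1 = 6.145 kPa.
q_ult = 508.35 + 6.145 = 514.49 kPa.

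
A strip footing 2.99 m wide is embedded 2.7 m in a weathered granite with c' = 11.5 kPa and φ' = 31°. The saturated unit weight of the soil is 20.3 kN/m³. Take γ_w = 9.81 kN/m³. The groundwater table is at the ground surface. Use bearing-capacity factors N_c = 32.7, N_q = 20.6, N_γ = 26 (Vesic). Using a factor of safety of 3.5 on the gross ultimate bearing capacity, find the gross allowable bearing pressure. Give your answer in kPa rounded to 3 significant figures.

With the water table at the surface the whole profile is submerged: γ' = 20.3 − 9.81 = 10.49 kN/m³, so q = γ'·D_f = 28.323 kPa; the same γ' applies in the ½γBN_γ term.
q_ult = c·N_c + q·N_q + 0.5·γ·B·N_γ
     = 11.5 × 32.7 + 28.323 × 20.6 + 0.5 × 10.49 × 2.99 × 26
     = 376.05 + 583.45 + 407.75 = 1367.3 kPa.
q_all = 1367.3 / 3.5 = 390.64 kPa.

q_all ≈ 391 kPa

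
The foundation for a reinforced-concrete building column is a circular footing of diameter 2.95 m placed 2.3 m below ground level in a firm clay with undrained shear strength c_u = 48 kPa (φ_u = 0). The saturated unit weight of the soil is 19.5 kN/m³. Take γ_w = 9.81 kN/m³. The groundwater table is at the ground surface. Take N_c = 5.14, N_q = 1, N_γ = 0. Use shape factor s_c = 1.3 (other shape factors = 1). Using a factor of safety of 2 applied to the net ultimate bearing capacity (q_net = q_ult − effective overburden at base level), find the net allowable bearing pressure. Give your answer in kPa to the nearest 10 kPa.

q_all(net) ≈ 160 kPa

With the water table at the surface the whole profile is submerged: γ' = 19.5 − 9.81 = 9.69 kN/m³, so q = γ'·D_f = 22.287 kPa.
q_ult = c·N_c·s_c + q·N_q
     = 48 × 5.14 × 1.3 + 22.287 × 1
     = 320.74 + 22.287 = 343.02 kPa.
Net ultimate: q_net = 343.02 − 22.287 = 320.74 kPa.
q_all(net) = 320.74 / 2 = 160.37 kPa.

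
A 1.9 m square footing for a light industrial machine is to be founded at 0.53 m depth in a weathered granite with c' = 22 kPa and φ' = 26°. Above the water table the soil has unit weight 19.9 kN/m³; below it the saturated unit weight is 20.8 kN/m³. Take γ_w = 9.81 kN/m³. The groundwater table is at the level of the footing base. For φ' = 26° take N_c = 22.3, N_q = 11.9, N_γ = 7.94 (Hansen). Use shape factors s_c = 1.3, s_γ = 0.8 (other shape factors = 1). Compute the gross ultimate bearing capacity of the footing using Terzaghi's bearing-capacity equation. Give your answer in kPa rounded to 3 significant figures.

q_ult ≈ 830 kPa

q = γ·D_f = 19.9 × 0.53 = 10.547 kPa.
For the ½γBN_γ term take γ' = 20.8 − 9.81 = 10.99 kN/m³ (soil below base is submerged).
c·N_c·s_c = 22 × 22.3 × 1.3 = 637.78 kPa
q·N_q = 10.547 × 11.9 = 125.51 kPa
0.5·γ·B·N_γ·s_γ = 0.5 × 10.99 × 1.9 × 7.94 × 0.8 = 66.318 kPa
q_ult = 637.78 + 125.51 + 66.318 = 829.61 kPa.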